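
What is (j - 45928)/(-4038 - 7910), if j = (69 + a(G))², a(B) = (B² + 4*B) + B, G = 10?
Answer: -2033/11948 ≈ -0.17015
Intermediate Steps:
a(B) = B² + 5*B
j = 47961 (j = (69 + 10*(5 + 10))² = (69 + 10*15)² = (69 + 150)² = 219² = 47961)
(j - 45928)/(-4038 - 7910) = (47961 - 45928)/(-4038 - 7910) = 2033/(-11948) = 2033*(-1/11948) = -2033/11948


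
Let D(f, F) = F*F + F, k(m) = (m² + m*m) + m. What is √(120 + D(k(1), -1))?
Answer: 2*√30 ≈ 10.954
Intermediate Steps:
k(m) = m + 2*m² (k(m) = (m² + m²) + m = 2*m² + m = m + 2*m²)
D(f, F) = F + F² (D(f, F) = F² + F = F + F²)
√(120 + D(k(1), -1)) = √(120 - (1 - 1)) = √(120 - 1*0) = √(120 + 0) = √120 = 2*√30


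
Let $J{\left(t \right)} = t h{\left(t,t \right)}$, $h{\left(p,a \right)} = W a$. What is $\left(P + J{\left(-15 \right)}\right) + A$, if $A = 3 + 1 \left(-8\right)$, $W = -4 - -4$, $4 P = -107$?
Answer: $- \frac{127}{4} \approx -31.75$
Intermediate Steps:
$P = - \frac{107}{4}$ ($P = \frac{1}{4} \left(-107\right) = - \frac{107}{4} \approx -26.75$)
$W = 0$ ($W = -4 + 4 = 0$)
$h{\left(p,a \right)} = 0$ ($h{\left(p,a \right)} = 0 a = 0$)
$J{\left(t \right)} = 0$ ($J{\left(t \right)} = t 0 = 0$)
$A = -5$ ($A = 3 - 8 = -5$)
$\left(P + J{\left(-15 \right)}\right) + A = \left(- \frac{107}{4} + 0\right) - 5 = - \frac{107}{4} - 5 = - \frac{127}{4}$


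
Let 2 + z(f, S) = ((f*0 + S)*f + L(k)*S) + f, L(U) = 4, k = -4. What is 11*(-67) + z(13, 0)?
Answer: -726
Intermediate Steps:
z(f, S) = -2 + f + 4*S + S*f (z(f, S) = -2 + (((f*0 + S)*f + 4*S) + f) = -2 + (((0 + S)*f + 4*S) + f) = -2 + ((S*f + 4*S) + f) = -2 + ((4*S + S*f) + f) = -2 + (f + 4*S + S*f) = -2 + f + 4*S + S*f)
11*(-67) + z(13, 0) = 11*(-67) + (-2 + 13 + 4*0 + 0*13) = -737 + (-2 + 13 + 0 + 0) = -737 + 11 = -726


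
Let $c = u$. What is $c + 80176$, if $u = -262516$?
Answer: $-182340$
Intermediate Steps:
$c = -262516$
$c + 80176 = -262516 + 80176 = -182340$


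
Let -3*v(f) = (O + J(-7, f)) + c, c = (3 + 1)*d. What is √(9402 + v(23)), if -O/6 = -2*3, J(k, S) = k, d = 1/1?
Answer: √9391 ≈ 96.907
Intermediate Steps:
d = 1
O = 36 (O = -(-12)*3 = -6*(-6) = 36)
c = 4 (c = (3 + 1)*1 = 4*1 = 4)
v(f) = -11 (v(f) = -((36 - 7) + 4)/3 = -(29 + 4)/3 = -⅓*33 = -11)
√(9402 + v(23)) = √(9402 - 11) = √9391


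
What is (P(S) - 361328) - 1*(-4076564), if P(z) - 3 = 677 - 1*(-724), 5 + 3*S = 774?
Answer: 3716640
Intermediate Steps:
S = 769/3 (S = -5/3 + (⅓)*774 = -5/3 + 258 = 769/3 ≈ 256.33)
P(z) = 1404 (P(z) = 3 + (677 - 1*(-724)) = 3 + (677 + 724) = 3 + 1401 = 1404)
(P(S) - 361328) - 1*(-4076564) = (1404 - 361328) - 1*(-4076564) = -359924 + 4076564 = 3716640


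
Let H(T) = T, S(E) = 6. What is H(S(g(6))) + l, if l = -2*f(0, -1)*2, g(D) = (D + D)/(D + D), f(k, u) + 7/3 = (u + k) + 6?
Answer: -14/3 ≈ -4.6667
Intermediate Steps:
f(k, u) = 11/3 + k + u (f(k, u) = -7/3 + ((u + k) + 6) = -7/3 + ((k + u) + 6) = -7/3 + (6 + k + u) = 11/3 + k + u)
g(D) = 1 (g(D) = (2*D)/((2*D)) = (2*D)*(1/(2*D)) = 1)
l = -32/3 (l = -2*(11/3 + 0 - 1)*2 = -2*8/3*2 = -16/3*2 = -32/3 ≈ -10.667)
H(S(g(6))) + l = 6 - 32/3 = -14/3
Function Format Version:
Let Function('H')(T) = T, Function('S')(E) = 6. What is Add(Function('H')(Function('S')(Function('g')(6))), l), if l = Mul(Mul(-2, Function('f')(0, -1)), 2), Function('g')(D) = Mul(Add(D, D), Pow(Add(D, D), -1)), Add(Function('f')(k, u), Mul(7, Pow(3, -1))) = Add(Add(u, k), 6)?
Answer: Rational(-14, 3) ≈ -4.6667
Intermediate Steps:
Function('f')(k, u) = Add(Rational(11, 3), k, u) (Function('f')(k, u) = Add(Rational(-7, 3), Add(Add(u, k), 6)) = Add(Rational(-7, 3), Add(Add(k, u), 6)) = Add(Rational(-7, 3), Add(6, k, u)) = Add(Rational(11, 3), k, u))
Function('g')(D) = 1 (Function('g')(D) = Mul(Mul(2, D), Pow(Mul(2, D), -1)) = Mul(Mul(2, D), Mul(Rational(1, 2), Pow(D, -1))) = 1)
l = Rational(-32, 3) (l = Mul(Mul(-2, Add(Rational(11, 3), 0, -1)), 2) = Mul(Mul(-2, Rational(8, 3)), 2) = Mul(Rational(-16, 3), 2) = Rational(-32, 3) ≈ -10.667)
Add(Function('H')(Function('S')(Function('g')(6))), l) = Add(6, Rational(-32, 3)) = Rational(-14, 3)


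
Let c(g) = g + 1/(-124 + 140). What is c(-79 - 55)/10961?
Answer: -2143/175376 ≈ -0.012219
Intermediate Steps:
c(g) = 1/16 + g (c(g) = g + 1/16 = 1/16 + g)
c(-79 - 55)/10961 = (1/16 + (-79 - 55))/10961 = (1/16 - 134)*(1/10961) = -2143/16*1/10961 = -2143/175376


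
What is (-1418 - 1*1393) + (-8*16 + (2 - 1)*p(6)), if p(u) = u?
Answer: -2933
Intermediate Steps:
(-1418 - 1*1393) + (-8*16 + (2 - 1)*p(6)) = (-1418 - 1*1393) + (-8*16 + (2 - 1)*6) = (-1418 - 1393) + (-128 + 1*6) = -2811 + (-128 + 6) = -2811 - 122 = -2933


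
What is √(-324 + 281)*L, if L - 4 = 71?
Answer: 75*I*√43 ≈ 491.81*I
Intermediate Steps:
L = 75 (L = 4 + 71 = 75)
√(-324 + 281)*L = √(-324 + 281)*75 = √(-43)*75 = (I*√43)*75 = 75*I*√43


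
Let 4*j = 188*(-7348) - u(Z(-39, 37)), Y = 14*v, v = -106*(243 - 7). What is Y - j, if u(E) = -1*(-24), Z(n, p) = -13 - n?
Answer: -4862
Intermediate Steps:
u(E) = 24
v = -25016 (v = -106*236 = -25016)
Y = -350224 (Y = 14*(-25016) = -350224)
j = -345362 (j = (188*(-7348) - 1*24)/4 = (-1381424 - 24)/4 = (1/4)*(-1381448) = -345362)
Y - j = -350224 - 1*(-345362) = -350224 + 345362 = -4862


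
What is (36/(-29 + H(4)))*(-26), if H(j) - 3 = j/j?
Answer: 936/25 ≈ 37.440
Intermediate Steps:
H(j) = 4 (H(j) = 3 + j/j = 3 + 1 = 4)
(36/(-29 + H(4)))*(-26) = (36/(-29 + 4))*(-26) = (36/(-25))*(-26) = (36*(-1/25))*(-26) = -36/25*(-26) = 936/25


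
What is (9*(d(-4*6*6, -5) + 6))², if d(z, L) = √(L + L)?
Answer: 2106 + 972*I*√10 ≈ 2106.0 + 3073.7*I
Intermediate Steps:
d(z, L) = √2*√L (d(z, L) = √(2*L) = √2*√L)
(9*(d(-4*6*6, -5) + 6))² = (9*(√2*√(-5) + 6))² = (9*(√2*(I*√5) + 6))² = (9*(I*√10 + 6))² = (9*(6 + I*√10))² = (54 + 9*I*√10)²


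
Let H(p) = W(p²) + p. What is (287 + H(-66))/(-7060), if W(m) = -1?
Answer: -11/353 ≈ -0.031161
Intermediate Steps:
H(p) = -1 + p
(287 + H(-66))/(-7060) = (287 + (-1 - 66))/(-7060) = (287 - 67)*(-1/7060) = 220*(-1/7060) = -11/353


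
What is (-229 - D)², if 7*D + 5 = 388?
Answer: 3944196/49 ≈ 80494.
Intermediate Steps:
D = 383/7 (D = -5/7 + (⅐)*388 = -5/7 + 388/7 = 383/7 ≈ 54.714)
(-229 - D)² = (-229 - 1*383/7)² = (-229 - 383/7)² = (-1986/7)² = 3944196/49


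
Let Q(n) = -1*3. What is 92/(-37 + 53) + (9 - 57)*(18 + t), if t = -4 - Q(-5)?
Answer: -3241/4 ≈ -810.25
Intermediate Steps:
Q(n) = -3
t = -1 (t = -4 - 1*(-3) = -4 + 3 = -1)
92/(-37 + 53) + (9 - 57)*(18 + t) = 92/(-37 + 53) + (9 - 57)*(18 - 1) = 92/16 - 48*17 = 92*(1/16) - 816 = 23/4 - 816 = -3241/4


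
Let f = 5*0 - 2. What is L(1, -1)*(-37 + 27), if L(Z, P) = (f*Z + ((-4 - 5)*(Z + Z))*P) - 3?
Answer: -130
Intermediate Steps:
f = -2 (f = 0 - 2 = -2)
L(Z, P) = -3 - 2*Z - 18*P*Z (L(Z, P) = (-2*Z + ((-4 - 5)*(Z + Z))*P) - 3 = (-2*Z + (-18*Z)*P) - 3 = (-2*Z - 18*P*Z) - 3 = -3 - 2*Z - 18*P*Z)
L(1, -1)*(-37 + 27) = (-3 - 2*1 - 18*(-1)*1)*(-37 + 27) = (-3 - 2 + 18)*(-10) = 13*(-10) = -130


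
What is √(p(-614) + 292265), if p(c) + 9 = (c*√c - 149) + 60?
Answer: √(292167 - 614*I*√614) ≈ 540.71 - 14.07*I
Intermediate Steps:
p(c) = -98 + c^(3/2) (p(c) = -9 + ((c*√c - 149) + 60) = -9 + ((c^(3/2) - 149) + 60) = -9 + ((-149 + c^(3/2)) + 60) = -9 + (-89 + c^(3/2)) = -98 + c^(3/2))
√(p(-614) + 292265) = √((-98 + (-614)^(3/2)) + 292265) = √((-98 - 614*I*√614) + 292265) = √(292167 - 614*I*√614)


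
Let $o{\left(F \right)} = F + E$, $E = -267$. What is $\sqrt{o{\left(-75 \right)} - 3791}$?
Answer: $i \sqrt{4133} \approx 64.288 i$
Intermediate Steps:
$o{\left(F \right)} = -267 + F$ ($o{\left(F \right)} = F - 267 = -267 + F$)
$\sqrt{o{\left(-75 \right)} - 3791} = \sqrt{\left(-267 - 75\right) - 3791} = \sqrt{-342 - 3791} = \sqrt{-4133} = i \sqrt{4133}$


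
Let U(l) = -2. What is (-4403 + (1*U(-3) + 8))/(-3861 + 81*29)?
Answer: 4397/1512 ≈ 2.9081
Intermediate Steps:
(-4403 + (1*U(-3) + 8))/(-3861 + 81*29) = (-4403 + (1*(-2) + 8))/(-3861 + 81*29) = (-4403 + (-2 + 8))/(-3861 + 2349) = (-4403 + 6)/(-1512) = -4397*(-1/1512) = 4397/1512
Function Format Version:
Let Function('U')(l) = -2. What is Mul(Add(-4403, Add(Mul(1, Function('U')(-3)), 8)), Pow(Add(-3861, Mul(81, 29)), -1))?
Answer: Rational(4397, 1512) ≈ 2.9081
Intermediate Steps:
Mul(Add(-4403, Add(Mul(1, Function('U')(-3)), 8)), Pow(Add(-3861, Mul(81, 29)), -1)) = Mul(Add(-4403, Add(Mul(1, -2), 8)), Pow(Add(-3861, Mul(81, 29)), -1)) = Mul(Add(-4403, Add(-2, 8)), Pow(Add(-3861, 2349), -1)) = Mul(Add(-4403, 6), Pow(-1512, -1)) = Mul(-4397, Rational(-1, 1512)) = Rational(4397, 1512)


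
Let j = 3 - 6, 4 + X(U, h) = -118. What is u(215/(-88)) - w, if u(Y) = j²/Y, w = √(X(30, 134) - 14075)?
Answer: -792/215 - I*√14197 ≈ -3.6837 - 119.15*I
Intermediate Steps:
X(U, h) = -122 (X(U, h) = -4 - 118 = -122)
j = -3
w = I*√14197 (w = √(-122 - 14075) = √(-14197) = I*√14197 ≈ 119.15*I)
u(Y) = 9/Y (u(Y) = (-3)²/Y = 9/Y)
u(215/(-88)) - w = 9/((215/(-88))) - I*√14197 = 9/((215*(-1/88))) - I*√14197 = 9/(-215/88) - I*√14197 = 9*(-88/215) - I*√14197 = -792/215 - I*√14197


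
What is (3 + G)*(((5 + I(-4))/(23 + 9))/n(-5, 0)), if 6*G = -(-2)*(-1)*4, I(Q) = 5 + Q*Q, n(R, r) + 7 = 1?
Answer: -65/288 ≈ -0.22569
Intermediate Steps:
n(R, r) = -6 (n(R, r) = -7 + 1 = -6)
I(Q) = 5 + Q**2
G = -4/3 (G = (-(-2)*(-1)*4)/6 = (-2*1*4)/6 = (-2*4)/6 = (1/6)*(-8) = -4/3 ≈ -1.3333)
(3 + G)*(((5 + I(-4))/(23 + 9))/n(-5, 0)) = (3 - 4/3)*(((5 + (5 + (-4)**2))/(23 + 9))/(-6)) = 5*(((5 + (5 + 16))/32)*(-1/6))/3 = 5*(((5 + 21)*(1/32))*(-1/6))/3 = 5*((26*(1/32))*(-1/6))/3 = 5*((13/16)*(-1/6))/3 = (5/3)*(-13/96) = -65/288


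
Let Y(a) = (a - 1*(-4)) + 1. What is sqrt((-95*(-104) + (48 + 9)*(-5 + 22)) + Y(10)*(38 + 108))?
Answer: sqrt(13039) ≈ 114.19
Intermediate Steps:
Y(a) = 5 + a (Y(a) = (a + 4) + 1 = (4 + a) + 1 = 5 + a)
sqrt((-95*(-104) + (48 + 9)*(-5 + 22)) + Y(10)*(38 + 108)) = sqrt((-95*(-104) + (48 + 9)*(-5 + 22)) + (5 + 10)*(38 + 108)) = sqrt((9880 + 57*17) + 15*146) = sqrt((9880 + 969) + 2190) = sqrt(10849 + 2190) = sqrt(13039)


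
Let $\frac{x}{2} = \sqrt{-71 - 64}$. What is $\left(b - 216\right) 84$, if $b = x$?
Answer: $-18144 + 504 i \sqrt{15} \approx -18144.0 + 1952.0 i$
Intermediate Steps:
$x = 6 i \sqrt{15}$ ($x = 2 \sqrt{-71 - 64} = 2 \sqrt{-135} = 2 \cdot 3 i \sqrt{15} = 6 i \sqrt{15} \approx 23.238 i$)
$b = 6 i \sqrt{15} \approx 23.238 i$
$\left(b - 216\right) 84 = \left(6 i \sqrt{15} - 216\right) 84 = \left(-216 + 6 i \sqrt{15}\right) 84 = -18144 + 504 i \sqrt{15}$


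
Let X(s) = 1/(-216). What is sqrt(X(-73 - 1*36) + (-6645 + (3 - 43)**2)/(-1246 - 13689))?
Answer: sqrt(3852459354)/107532 ≈ 0.57721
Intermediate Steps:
X(s) = -1/216
sqrt(X(-73 - 1*36) + (-6645 + (3 - 43)**2)/(-1246 - 13689)) = sqrt(-1/216 + (-6645 + (3 - 43)**2)/(-1246 - 13689)) = sqrt(-1/216 + (-6645 + (-40)**2)/(-14935)) = sqrt(-1/216 + (-6645 + 1600)*(-1/14935)) = sqrt(-1/216 - 5045*(-1/14935)) = sqrt(-1/216 + 1009/2987) = sqrt(214957/645192) = sqrt(3852459354)/107532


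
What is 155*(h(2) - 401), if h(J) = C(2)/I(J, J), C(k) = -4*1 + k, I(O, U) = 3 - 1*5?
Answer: -62000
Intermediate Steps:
I(O, U) = -2 (I(O, U) = 3 - 5 = -2)
C(k) = -4 + k
h(J) = 1 (h(J) = (-4 + 2)/(-2) = -2*(-½) = 1)
155*(h(2) - 401) = 155*(1 - 401) = 155*(-400) = -62000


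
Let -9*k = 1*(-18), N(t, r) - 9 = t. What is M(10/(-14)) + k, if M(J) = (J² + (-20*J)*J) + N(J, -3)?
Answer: 29/49 ≈ 0.59184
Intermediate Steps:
N(t, r) = 9 + t
M(J) = 9 + J - 19*J² (M(J) = (J² + (-20*J)*J) + (9 + J) = (J² - 20*J²) + (9 + J) = -19*J² + (9 + J) = 9 + J - 19*J²)
k = 2 (k = -(-18)/9 = -⅑*(-18) = 2)
M(10/(-14)) + k = (9 + 10/(-14) - 19*(10/(-14))²) + 2 = (9 + 10*(-1/14) - 19*(10*(-1/14))²) + 2 = (9 - 5/7 - 19*(-5/7)²) + 2 = (9 - 5/7 - 19*25/49) + 2 = (9 - 5/7 - 475/49) + 2 = -69/49 + 2 = 29/49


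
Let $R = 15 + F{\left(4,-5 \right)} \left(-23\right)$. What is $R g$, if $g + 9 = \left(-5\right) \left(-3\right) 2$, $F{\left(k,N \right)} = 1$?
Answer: $-168$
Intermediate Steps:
$g = 21$ ($g = -9 + \left(-5\right) \left(-3\right) 2 = -9 + 15 \cdot 2 = -9 + 30 = 21$)
$R = -8$ ($R = 15 + 1 \left(-23\right) = 15 - 23 = -8$)
$R g = \left(-8\right) 21 = -168$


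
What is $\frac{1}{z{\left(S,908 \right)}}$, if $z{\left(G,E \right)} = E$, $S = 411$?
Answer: $\frac{1}{908} \approx 0.0011013$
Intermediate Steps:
$\frac{1}{z{\left(S,908 \right)}} = \frac{1}{908}$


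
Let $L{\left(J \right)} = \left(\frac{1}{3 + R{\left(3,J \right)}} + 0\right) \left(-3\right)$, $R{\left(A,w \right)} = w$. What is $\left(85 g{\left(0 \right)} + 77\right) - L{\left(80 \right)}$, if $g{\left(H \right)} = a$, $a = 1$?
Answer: $\frac{13449}{83} \approx 162.04$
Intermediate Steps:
$g{\left(H \right)} = 1$
$L{\left(J \right)} = - \frac{3}{3 + J}$ ($L{\left(J \right)} = \left(\frac{1}{3 + J} + 0\right) \left(-3\right) = \frac{1}{3 + J} \left(-3\right) = - \frac{3}{3 + J}$)
$\left(85 g{\left(0 \right)} + 77\right) - L{\left(80 \right)} = \left(85 \cdot 1 + 77\right) - - \frac{3}{3 + 80} = \left(85 + 77\right) - - \frac{3}{83} = 162 - \left(-3\right) \frac{1}{83} = 162 - - \frac{3}{83} = 162 + \frac{3}{83} = \frac{13449}{83}$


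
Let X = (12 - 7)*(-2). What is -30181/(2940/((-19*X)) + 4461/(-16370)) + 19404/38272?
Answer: -89793759812369/45237704928 ≈ -1984.9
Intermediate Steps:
X = -10 (X = 5*(-2) = -10)
-30181/(2940/((-19*X)) + 4461/(-16370)) + 19404/38272 = -30181/(2940/((-19*(-10))) + 4461/(-16370)) + 19404/38272 = -30181/(2940/190 + 4461*(-1/16370)) + 19404*(1/38272) = -30181/(2940*(1/190) - 4461/16370) + 4851/9568 = -30181/(294/19 - 4461/16370) + 4851/9568 = -30181/4728021/311030 + 4851/9568 = -30181*311030/4728021 + 4851/9568 = -9387196430/4728021 + 4851/9568 = -89793759812369/45237704928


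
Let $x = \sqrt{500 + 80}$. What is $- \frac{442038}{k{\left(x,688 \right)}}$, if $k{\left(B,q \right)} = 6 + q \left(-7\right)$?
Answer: $\frac{221019}{2405} \approx 91.9$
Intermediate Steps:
$x = 2 \sqrt{145}$ ($x = \sqrt{580} = 2 \sqrt{145} \approx 24.083$)
$k{\left(B,q \right)} = 6 - 7 q$
$- \frac{442038}{k{\left(x,688 \right)}} = - \frac{442038}{6 - 4816} = - \frac{442038}{-4810} = \left(-442038\right) \left(- \frac{1}{4810}\right) = \frac{221019}{2405}$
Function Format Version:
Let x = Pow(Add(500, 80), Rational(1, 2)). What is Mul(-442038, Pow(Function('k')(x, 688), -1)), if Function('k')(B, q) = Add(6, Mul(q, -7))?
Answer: Rational(221019, 2405) ≈ 91.900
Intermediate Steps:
x = Mul(2, Pow(145, Rational(1, 2))) (x = Pow(580, Rational(1, 2)) = Mul(2, Pow(145, Rational(1, 2))) ≈ 24.083)
Function('k')(B, q) = Add(6, Mul(-7, q))
Mul(-442038, Pow(Function('k')(x, 688), -1)) = Mul(-442038, Pow(Add(6, Mul(-7, 688)), -1)) = Mul(-442038, Pow(Add(6, -4816), -1)) = Mul(-442038, Pow(-4810, -1)) = Mul(-442038, Rational(-1, 4810)) = Rational(221019, 2405)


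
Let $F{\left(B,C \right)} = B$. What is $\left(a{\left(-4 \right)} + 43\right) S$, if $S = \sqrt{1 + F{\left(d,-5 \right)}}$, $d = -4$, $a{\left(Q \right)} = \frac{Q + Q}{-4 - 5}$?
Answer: $\frac{395 i \sqrt{3}}{9} \approx 76.018 i$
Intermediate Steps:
$a{\left(Q \right)} = - \frac{2 Q}{9}$ ($a{\left(Q \right)} = \frac{2 Q}{-9} = 2 Q \left(- \frac{1}{9}\right) = - \frac{2 Q}{9}$)
$S = i \sqrt{3}$ ($S = \sqrt{1 - 4} = \sqrt{-3} = i \sqrt{3} \approx 1.732 i$)
$\left(a{\left(-4 \right)} + 43\right) S = \left(\left(- \frac{2}{9}\right) \left(-4\right) + 43\right) i \sqrt{3} = \left(\frac{8}{9} + 43\right) i \sqrt{3} = \frac{395 i \sqrt{3}}{9}$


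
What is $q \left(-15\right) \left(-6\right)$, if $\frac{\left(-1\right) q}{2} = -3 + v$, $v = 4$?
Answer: $-180$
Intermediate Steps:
$q = -2$ ($q = - 2 \left(-3 + 4\right) = \left(-2\right) 1 = -2$)
$q \left(-15\right) \left(-6\right) = \left(-2\right) \left(-15\right) \left(-6\right) = 30 \left(-6\right) = -180$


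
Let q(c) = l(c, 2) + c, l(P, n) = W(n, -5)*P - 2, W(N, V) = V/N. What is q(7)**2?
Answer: 625/4 ≈ 156.25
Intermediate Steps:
l(P, n) = -2 - 5*P/n (l(P, n) = (-5/n)*P - 2 = -5*P/n - 2 = -2 - 5*P/n)
q(c) = -2 - 3*c/2 (q(c) = (-2 - 5*c/2) + c = -2 - 3*c/2)
q(7)**2 = (-2 - 3/2*7)**2 = (-2 - 21/2)**2 = (-25/2)**2 = 625/4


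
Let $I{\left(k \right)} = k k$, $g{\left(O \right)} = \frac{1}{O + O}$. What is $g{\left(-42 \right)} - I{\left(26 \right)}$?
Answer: $- \frac{56785}{84} \approx -676.01$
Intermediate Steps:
$g{\left(O \right)} = \frac{1}{2 O}$
$I{\left(k \right)} = k^{2}$
$g{\left(-42 \right)} - I{\left(26 \right)} = \frac{1}{2 \left(-42\right)} - 26^{2} = \frac{1}{2} \left(- \frac{1}{42}\right) - 676 = - \frac{1}{84} - 676 = - \frac{56785}{84}$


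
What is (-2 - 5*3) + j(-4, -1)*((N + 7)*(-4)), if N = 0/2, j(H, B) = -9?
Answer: 235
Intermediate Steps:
N = 0 (N = 0*(1/2) = 0)
(-2 - 5*3) + j(-4, -1)*((N + 7)*(-4)) = (-2 - 5*3) - 9*(0 + 7)*(-4) = (-2 - 15) - 63*(-4) = -17 - 9*(-28) = -17 + 252 = 235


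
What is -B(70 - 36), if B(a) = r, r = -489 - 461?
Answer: 950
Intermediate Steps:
r = -950
B(a) = -950
-B(70 - 36) = -1*(-950) = 950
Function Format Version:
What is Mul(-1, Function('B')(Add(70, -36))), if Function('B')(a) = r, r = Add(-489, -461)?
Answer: 950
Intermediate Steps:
r = -950
Function('B')(a) = -950
Mul(-1, Function('B')(Add(70, -36))) = Mul(-1, -950) = 950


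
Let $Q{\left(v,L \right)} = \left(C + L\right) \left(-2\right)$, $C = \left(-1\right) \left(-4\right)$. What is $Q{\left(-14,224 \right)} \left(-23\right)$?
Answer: $10488$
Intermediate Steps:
$C = 4$
$Q{\left(v,L \right)} = -8 - 2 L$ ($Q{\left(v,L \right)} = \left(4 + L\right) \left(-2\right) = -8 - 2 L$)
$Q{\left(-14,224 \right)} \left(-23\right) = \left(-8 - 448\right) \left(-23\right) = \left(-456\right) \left(-23\right) = 10488$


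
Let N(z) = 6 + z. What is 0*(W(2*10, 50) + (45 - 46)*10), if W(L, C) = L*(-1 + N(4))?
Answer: 0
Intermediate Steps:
W(L, C) = 9*L (W(L, C) = L*(-1 + (6 + 4)) = L*(-1 + 10) = L*9 = 9*L)
0*(W(2*10, 50) + (45 - 46)*10) = 0*(9*(2*10) + (45 - 46)*10) = 0*(9*20 - 1*10) = 0*(180 - 10) = 0*170 = 0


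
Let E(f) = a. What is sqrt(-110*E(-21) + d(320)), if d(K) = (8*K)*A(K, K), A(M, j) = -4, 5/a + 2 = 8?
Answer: I*sqrt(92985)/3 ≈ 101.64*I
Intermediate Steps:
a = 5/6 (a = 5/(-2 + 8) = 5/6 ≈ 0.83333)
E(f) = 5/6
d(K) = -32*K (d(K) = (8*K)*(-4) = -32*K)
sqrt(-110*E(-21) + d(320)) = sqrt(-110*5/6 - 32*320) = sqrt(-275/3 - 10240) = sqrt(-30995/3) = I*sqrt(92985)/3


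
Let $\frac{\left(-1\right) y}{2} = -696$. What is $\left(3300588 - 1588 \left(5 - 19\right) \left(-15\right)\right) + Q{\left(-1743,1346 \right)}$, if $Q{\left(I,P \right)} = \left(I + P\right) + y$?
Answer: $2968103$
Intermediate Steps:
$y = 1392$ ($y = \left(-2\right) \left(-696\right) = 1392$)
$Q{\left(I,P \right)} = 1392 + I + P$ ($Q{\left(I,P \right)} = \left(I + P\right) + 1392 = 1392 + I + P$)
$\left(3300588 - 1588 \left(5 - 19\right) \left(-15\right)\right) + Q{\left(-1743,1346 \right)} = \left(3300588 - 1588 \left(5 - 19\right) \left(-15\right)\right) + \left(1392 - 1743 + 1346\right) = \left(3300588 - 1588 \left(\left(-14\right) \left(-15\right)\right)\right) + 995 = \left(3300588 - 333480\right) + 995 = 2967108 + 995 = 2968103$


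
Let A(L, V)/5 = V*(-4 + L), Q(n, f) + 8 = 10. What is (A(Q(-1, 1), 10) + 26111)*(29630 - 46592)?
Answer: -441198582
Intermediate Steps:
Q(n, f) = 2 (Q(n, f) = -8 + 10 = 2)
A(L, V) = 5*V*(-4 + L) (A(L, V) = 5*(V*(-4 + L)) = 5*V*(-4 + L))
(A(Q(-1, 1), 10) + 26111)*(29630 - 46592) = (5*10*(-4 + 2) + 26111)*(29630 - 46592) = (5*10*(-2) + 26111)*(-16962) = (-100 + 26111)*(-16962) = 26011*(-16962) = -441198582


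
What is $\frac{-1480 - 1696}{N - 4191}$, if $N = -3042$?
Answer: $\frac{3176}{7233} \approx 0.4391$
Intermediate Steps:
$\frac{-1480 - 1696}{N - 4191} = \frac{-1480 - 1696}{-3042 - 4191} = - \frac{3176}{-7233} = \left(-3176\right) \left(- \frac{1}{7233}\right) = \frac{3176}{7233}$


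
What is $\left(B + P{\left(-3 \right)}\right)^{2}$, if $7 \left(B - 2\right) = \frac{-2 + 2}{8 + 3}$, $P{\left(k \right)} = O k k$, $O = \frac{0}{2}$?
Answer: $4$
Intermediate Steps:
$O = 0$ ($O = 0 \cdot \frac{1}{2} = 0$)
$P{\left(k \right)} = 0$ ($P{\left(k \right)} = 0 k k = 0 k = 0$)
$B = 2$ ($B = 2 + \frac{\left(-2 + 2\right) \frac{1}{8 + 3}}{7} = 2 + \frac{0 \cdot \frac{1}{11}}{7} = 2 + \frac{1}{7} \cdot 0 = 2 + 0 = 2$)
$\left(B + P{\left(-3 \right)}\right)^{2} = \left(2 + 0\right)^{2} = 2^{2} = 4$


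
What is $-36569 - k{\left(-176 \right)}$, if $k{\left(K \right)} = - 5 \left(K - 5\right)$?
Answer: $-37474$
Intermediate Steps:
$k{\left(K \right)} = 25 - 5 K$ ($k{\left(K \right)} = - 5 \left(-5 + K\right) = 25 - 5 K$)
$-36569 - k{\left(-176 \right)} = -36569 - \left(25 - -880\right) = -36569 - \left(25 + 880\right) = -36569 - 905 = -37474$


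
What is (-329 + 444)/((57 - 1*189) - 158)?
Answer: -23/58 ≈ -0.39655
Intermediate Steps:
(-329 + 444)/((57 - 1*189) - 158) = 115/((57 - 189) - 158) = 115/(-132 - 158) = 115/(-290) = 115*(-1/290) = -23/58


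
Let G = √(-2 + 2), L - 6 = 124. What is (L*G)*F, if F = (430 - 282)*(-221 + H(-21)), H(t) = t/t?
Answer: 0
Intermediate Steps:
L = 130 (L = 6 + 124 = 130)
H(t) = 1
F = -32560 (F = (430 - 282)*(-221 + 1) = 148*(-220) = -32560)
G = 0 (G = √0 = 0)
(L*G)*F = (130*0)*(-32560) = 0*(-32560) = 0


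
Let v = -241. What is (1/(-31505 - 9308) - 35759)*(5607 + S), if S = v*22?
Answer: -445126780740/40813 ≈ -1.0906e+7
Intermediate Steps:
S = -5302 (S = -241*22 = -5302)
(1/(-31505 - 9308) - 35759)*(5607 + S) = (1/(-31505 - 9308) - 35759)*(5607 - 5302) = (1/(-40813) - 35759)*305 = (-1/40813 - 35759)*305 = -1459432068/40813*305 = -445126780740/40813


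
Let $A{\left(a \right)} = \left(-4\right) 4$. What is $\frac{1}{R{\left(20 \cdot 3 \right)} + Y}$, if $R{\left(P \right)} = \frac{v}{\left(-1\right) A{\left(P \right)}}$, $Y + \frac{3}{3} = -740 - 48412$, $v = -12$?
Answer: $- \frac{4}{196615} \approx -2.0344 \cdot 10^{-5}$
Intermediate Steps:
$Y = -49153$ ($Y = -1 - 49152 = -49153$)
$A{\left(a \right)} = -16$
$R{\left(P \right)} = - \frac{3}{4}$ ($R{\left(P \right)} = - \frac{12}{\left(-1\right) \left(-16\right)} = - \frac{12}{16} = \left(-12\right) \frac{1}{16} = - \frac{3}{4}$)
$\frac{1}{R{\left(20 \cdot 3 \right)} + Y} = \frac{1}{- \frac{3}{4} - 49153} = \frac{1}{- \frac{196615}{4}} = - \frac{4}{196615}$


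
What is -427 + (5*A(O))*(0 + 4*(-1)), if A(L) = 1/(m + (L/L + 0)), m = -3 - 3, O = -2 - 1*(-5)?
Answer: -423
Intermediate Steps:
O = 3 (O = -2 + 5 = 3)
m = -6
A(L) = -⅕ (A(L) = 1/(-6 + (L/L + 0)) = 1/(-6 + (1 + 0)) = 1/(-6 + 1) = 1/(-5) = -⅕)
-427 + (5*A(O))*(0 + 4*(-1)) = -427 + (5*(-⅕))*(0 + 4*(-1)) = -427 - (0 - 4) = -427 - 1*(-4) = -427 + 4 = -423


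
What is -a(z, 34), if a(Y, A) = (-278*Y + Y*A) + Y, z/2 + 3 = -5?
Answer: -3888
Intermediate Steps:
z = -16 (z = -6 + 2*(-5) = -6 - 10 = -16)
a(Y, A) = -277*Y + A*Y (a(Y, A) = (-278*Y + A*Y) + Y = -277*Y + A*Y)
-a(z, 34) = -(-16)*(-277 + 34) = -(-16)*(-243) = -1*3888 = -3888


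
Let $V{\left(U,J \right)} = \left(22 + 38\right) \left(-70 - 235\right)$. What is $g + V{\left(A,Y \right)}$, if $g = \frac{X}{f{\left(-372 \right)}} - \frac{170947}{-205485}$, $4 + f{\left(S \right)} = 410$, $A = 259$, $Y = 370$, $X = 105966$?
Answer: $- \frac{529510424}{29355} \approx -18038.0$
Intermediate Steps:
$V{\left(U,J \right)} = -18300$ ($V{\left(U,J \right)} = 60 \left(-305\right) = -18300$)
$f{\left(S \right)} = 406$ ($f{\left(S \right)} = -4 + 410 = 406$)
$g = \frac{7686076}{29355}$ ($g = \frac{105966}{406} - \frac{170947}{-205485} = 105966 \cdot \frac{1}{406} - - \frac{24421}{29355} = 261 + \frac{24421}{29355} = \frac{7686076}{29355} \approx 261.83$)
$g + V{\left(A,Y \right)} = \frac{7686076}{29355} - 18300 = - \frac{529510424}{29355}$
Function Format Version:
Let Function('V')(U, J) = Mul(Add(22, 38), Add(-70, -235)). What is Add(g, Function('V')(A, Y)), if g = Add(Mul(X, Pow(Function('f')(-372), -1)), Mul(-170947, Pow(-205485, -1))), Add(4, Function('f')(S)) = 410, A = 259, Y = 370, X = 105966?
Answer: Rational(-529510424, 29355) ≈ -18038.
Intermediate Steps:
Function('V')(U, J) = -18300 (Function('V')(U, J) = Mul(60, -305) = -18300)
Function('f')(S) = 406 (Function('f')(S) = Add(-4, 410) = 406)
g = Rational(7686076, 29355) (g = Add(Mul(105966, Pow(406, -1)), Mul(-170947, Pow(-205485, -1))) = Add(Mul(105966, Rational(1, 406)), Mul(-170947, Rational(-1, 205485))) = Add(261, Rational(24421, 29355)) = Rational(7686076, 29355) ≈ 261.83)
Add(g, Function('V')(A, Y)) = Add(Rational(7686076, 29355), -18300) = Rational(-529510424, 29355)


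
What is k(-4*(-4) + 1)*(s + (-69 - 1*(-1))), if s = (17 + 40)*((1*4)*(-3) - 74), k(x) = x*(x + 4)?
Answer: -1774290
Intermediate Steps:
k(x) = x*(4 + x)
s = -4902 (s = 57*(4*(-3) - 74) = 57*(-12 - 74) = 57*(-86) = -4902)
k(-4*(-4) + 1)*(s + (-69 - 1*(-1))) = ((-4*(-4) + 1)*(4 + (-4*(-4) + 1)))*(-4902 + (-69 - 1*(-1))) = ((16 + 1)*(4 + (16 + 1)))*(-4902 + (-69 + 1)) = (17*(4 + 17))*(-4902 - 68) = (17*21)*(-4970) = 357*(-4970) = -1774290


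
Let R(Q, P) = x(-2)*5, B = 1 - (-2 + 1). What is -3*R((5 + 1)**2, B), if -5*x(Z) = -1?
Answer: -3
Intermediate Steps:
x(Z) = 1/5 (x(Z) = -1/5*(-1) = 1/5)
B = 2 (B = 1 - 1*(-1) = 1 + 1 = 2)
R(Q, P) = 1 (R(Q, P) = (1/5)*5 = 1)
-3*R((5 + 1)**2, B) = -3*1 = -3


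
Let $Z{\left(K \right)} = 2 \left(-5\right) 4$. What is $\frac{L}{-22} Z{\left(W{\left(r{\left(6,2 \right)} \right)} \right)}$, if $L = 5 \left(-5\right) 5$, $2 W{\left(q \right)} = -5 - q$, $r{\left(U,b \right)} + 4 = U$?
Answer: $- \frac{2500}{11} \approx -227.27$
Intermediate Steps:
$r{\left(U,b \right)} = -4 + U$
$W{\left(q \right)} = - \frac{5}{2} - \frac{q}{2}$ ($W{\left(q \right)} = \frac{-5 - q}{2} = - \frac{5}{2} - \frac{q}{2}$)
$Z{\left(K \right)} = -40$ ($Z{\left(K \right)} = \left(-10\right) 4 = -40$)
$L = -125$ ($L = \left(-25\right) 5 = -125$)
$\frac{L}{-22} Z{\left(W{\left(r{\left(6,2 \right)} \right)} \right)} = \frac{1}{-22} \left(-125\right) \left(-40\right) = \left(- \frac{1}{22}\right) \left(-125\right) \left(-40\right) = \frac{125}{22} \left(-40\right) = - \frac{2500}{11}$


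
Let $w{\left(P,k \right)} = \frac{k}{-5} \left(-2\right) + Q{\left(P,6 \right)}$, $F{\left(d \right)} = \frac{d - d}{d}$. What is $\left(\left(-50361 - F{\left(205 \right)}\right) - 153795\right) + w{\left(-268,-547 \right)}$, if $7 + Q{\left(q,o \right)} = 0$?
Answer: $- \frac{1021909}{5} \approx -2.0438 \cdot 10^{5}$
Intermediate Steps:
$Q{\left(q,o \right)} = -7$ ($Q{\left(q,o \right)} = -7 + 0 = -7$)
$F{\left(d \right)} = 0$ ($F{\left(d \right)} = \frac{0}{d} = 0$)
$w{\left(P,k \right)} = -7 + \frac{2 k}{5}$ ($w{\left(P,k \right)} = \frac{k}{-5} \left(-2\right) - 7 = k \left(- \frac{1}{5}\right) \left(-2\right) - 7 = - \frac{k}{5} \left(-2\right) - 7 = \frac{2 k}{5} - 7 = -7 + \frac{2 k}{5}$)
$\left(\left(-50361 - F{\left(205 \right)}\right) - 153795\right) + w{\left(-268,-547 \right)} = \left(\left(-50361 - 0\right) - 153795\right) + \left(-7 + \frac{2}{5} \left(-547\right)\right) = \left(\left(-50361 + 0\right) - 153795\right) - \frac{1129}{5} = \left(-50361 - 153795\right) - \frac{1129}{5} = -204156 - \frac{1129}{5} = - \frac{1021909}{5}$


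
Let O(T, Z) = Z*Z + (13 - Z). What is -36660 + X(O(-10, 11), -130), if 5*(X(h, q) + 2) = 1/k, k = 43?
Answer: -7882329/215 ≈ -36662.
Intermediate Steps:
O(T, Z) = 13 + Z² - Z (O(T, Z) = Z² + (13 - Z) = 13 + Z² - Z)
X(h, q) = -429/215 (X(h, q) = -2 + (⅕)/43 = -2 + (⅕)*(1/43) = -2 + 1/215 = -429/215)
-36660 + X(O(-10, 11), -130) = -36660 - 429/215 = -7882329/215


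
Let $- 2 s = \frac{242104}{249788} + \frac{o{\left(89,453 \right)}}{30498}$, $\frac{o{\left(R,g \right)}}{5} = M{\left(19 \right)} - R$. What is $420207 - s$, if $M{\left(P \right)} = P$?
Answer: $\frac{800288759834191}{1904508606} \approx 4.2021 \cdot 10^{5}$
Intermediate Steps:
$o{\left(R,g \right)} = 95 - 5 R$ ($o{\left(R,g \right)} = 5 \left(19 - R\right) = 95 - 5 R$)
$s = - \frac{912032749}{1904508606}$ ($s = - \frac{\frac{242104}{249788} + \frac{95 - 445}{30498}}{2} = - \frac{242104 \cdot \frac{1}{249788} + \left(95 - 445\right) \frac{1}{30498}}{2} = - \frac{\frac{60526}{62447} - \frac{175}{15249}}{2} = \left(- \frac{1}{2}\right) \frac{912032749}{952254303} = - \frac{912032749}{1904508606} \approx -0.47888$)
$420207 - s = 420207 - - \frac{912032749}{1904508606} = 420207 + \frac{912032749}{1904508606} = \frac{800288759834191}{1904508606}$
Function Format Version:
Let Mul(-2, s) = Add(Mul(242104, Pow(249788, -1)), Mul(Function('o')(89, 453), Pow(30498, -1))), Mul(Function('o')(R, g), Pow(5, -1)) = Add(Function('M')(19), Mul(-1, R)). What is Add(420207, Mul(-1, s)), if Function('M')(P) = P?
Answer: Rational(800288759834191, 1904508606) ≈ 4.2021e+5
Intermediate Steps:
Function('o')(R, g) = Add(95, Mul(-5, R)) (Function('o')(R, g) = Mul(5, Add(19, Mul(-1, R))) = Add(95, Mul(-5, R)))
s = Rational(-912032749, 1904508606) (s = Mul(Rational(-1, 2), Add(Mul(242104, Pow(249788, -1)), Mul(Add(95, Mul(-5, 89)), Pow(30498, -1)))) = Mul(Rational(-1, 2), Add(Mul(242104, Rational(1, 249788)), Mul(Add(95, -445), Rational(1, 30498)))) = Mul(Rational(-1, 2), Add(Rational(60526, 62447), Mul(-350, Rational(1, 30498)))) = Mul(Rational(-1, 2), Add(Rational(60526, 62447), Rational(-175, 15249))) = Mul(Rational(-1, 2), Rational(912032749, 952254303)) = Rational(-912032749, 1904508606) ≈ -0.47888)
Add(420207, Mul(-1, s)) = Add(420207, Mul(-1, Rational(-912032749, 1904508606))) = Add(420207, Rational(912032749, 1904508606)) = Rational(800288759834191, 1904508606)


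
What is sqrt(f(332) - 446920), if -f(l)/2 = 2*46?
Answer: 8*I*sqrt(6986) ≈ 668.66*I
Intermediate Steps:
f(l) = -184 (f(l) = -4*46 = -2*92 = -184)
sqrt(f(332) - 446920) = sqrt(-184 - 446920) = sqrt(-447104) = 8*I*sqrt(6986)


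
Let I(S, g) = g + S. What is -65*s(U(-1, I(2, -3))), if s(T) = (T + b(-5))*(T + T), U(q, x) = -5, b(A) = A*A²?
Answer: -84500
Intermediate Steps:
I(S, g) = S + g
b(A) = A³
s(T) = 2*T*(-125 + T) (s(T) = (T + (-5)³)*(T + T) = (T - 125)*(2*T) = (-125 + T)*(2*T) = 2*T*(-125 + T))
-65*s(U(-1, I(2, -3))) = -130*(-5)*(-125 - 5) = -130*(-5)*(-130) = -65*1300 = -84500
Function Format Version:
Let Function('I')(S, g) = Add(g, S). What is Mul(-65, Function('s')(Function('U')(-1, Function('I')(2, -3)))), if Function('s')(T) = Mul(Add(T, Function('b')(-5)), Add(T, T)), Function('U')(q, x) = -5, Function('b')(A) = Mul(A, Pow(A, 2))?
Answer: -84500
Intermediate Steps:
Function('I')(S, g) = Add(S, g)
Function('b')(A) = Pow(A, 3)
Function('s')(T) = Mul(2, T, Add(-125, T)) (Function('s')(T) = Mul(Add(T, Pow(-5, 3)), Add(T, T)) = Mul(Add(T, -125), Mul(2, T)) = Mul(Add(-125, T), Mul(2, T)) = Mul(2, T, Add(-125, T)))
Mul(-65, Function('s')(Function('U')(-1, Function('I')(2, -3)))) = Mul(-65, Mul(2, -5, Add(-125, -5))) = Mul(-65, Mul(2, -5, -130)) = Mul(-65, 1300) = -84500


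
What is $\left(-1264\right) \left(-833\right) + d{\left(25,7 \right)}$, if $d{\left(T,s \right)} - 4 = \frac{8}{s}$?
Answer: $\frac{7370420}{7} \approx 1.0529 \cdot 10^{6}$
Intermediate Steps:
$d{\left(T,s \right)} = 4 + \frac{8}{s}$
$\left(-1264\right) \left(-833\right) + d{\left(25,7 \right)} = \left(-1264\right) \left(-833\right) + \left(4 + \frac{8}{7}\right) = 1052912 + \left(4 + 8 \cdot \frac{1}{7}\right) = 1052912 + \left(4 + \frac{8}{7}\right) = 1052912 + \frac{36}{7} = \frac{7370420}{7}$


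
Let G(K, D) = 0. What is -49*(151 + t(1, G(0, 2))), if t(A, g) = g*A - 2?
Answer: -7301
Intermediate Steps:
t(A, g) = -2 + A*g (t(A, g) = A*g - 2 = -2 + A*g)
-49*(151 + t(1, G(0, 2))) = -49*(151 + (-2 + 1*0)) = -49*(151 + (-2 + 0)) = -49*(151 - 2) = -49*149 = -7301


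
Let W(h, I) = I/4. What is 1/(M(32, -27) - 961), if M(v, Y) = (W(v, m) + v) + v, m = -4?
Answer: -1/898 ≈ -0.0011136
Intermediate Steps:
W(h, I) = I/4 (W(h, I) = I*(1/4) = I/4)
M(v, Y) = -1 + 2*v (M(v, Y) = ((1/4)*(-4) + v) + v = (-1 + v) + v = -1 + 2*v)
1/(M(32, -27) - 961) = 1/((-1 + 2*32) - 961) = 1/((-1 + 64) - 961) = 1/(63 - 961) = 1/(-898) = -1/898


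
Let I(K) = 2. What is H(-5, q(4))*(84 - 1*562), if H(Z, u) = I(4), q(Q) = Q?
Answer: -956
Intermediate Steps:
H(Z, u) = 2
H(-5, q(4))*(84 - 1*562) = 2*(84 - 1*562) = 2*(84 - 562) = 2*(-478) = -956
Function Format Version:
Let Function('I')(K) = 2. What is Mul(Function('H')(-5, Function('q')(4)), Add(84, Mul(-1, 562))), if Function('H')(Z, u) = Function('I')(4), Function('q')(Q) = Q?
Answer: -956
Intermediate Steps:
Function('H')(Z, u) = 2
Mul(Function('H')(-5, Function('q')(4)), Add(84, Mul(-1, 562))) = Mul(2, Add(84, Mul(-1, 562))) = Mul(2, Add(84, -562)) = Mul(2, -478) = -956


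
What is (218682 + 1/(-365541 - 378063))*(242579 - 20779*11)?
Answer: 379700911179545/123934 ≈ 3.0637e+9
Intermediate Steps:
(218682 + 1/(-365541 - 378063))*(242579 - 20779*11) = (218682 + 1/(-743604))*(242579 - 228569) = (218682 - 1/743604)*14010 = (162612809927/743604)*14010 = 379700911179545/123934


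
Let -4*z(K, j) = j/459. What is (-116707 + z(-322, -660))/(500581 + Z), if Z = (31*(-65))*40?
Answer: -17856116/64257093 ≈ -0.27789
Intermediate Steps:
z(K, j) = -j/1836 (z(K, j) = -j/(4*459) = -j/1836)
Z = -80600 (Z = -2015*40 = -80600)
(-116707 + z(-322, -660))/(500581 + Z) = (-116707 - 1/1836*(-660))/(500581 - 80600) = (-116707 + 55/153)/419981 = -17856116/153*1/419981 = -17856116/64257093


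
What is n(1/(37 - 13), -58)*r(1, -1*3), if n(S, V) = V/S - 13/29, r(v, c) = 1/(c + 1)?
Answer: 40381/58 ≈ 696.22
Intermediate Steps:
r(v, c) = 1/(1 + c)
n(S, V) = -13/29 + V/S (n(S, V) = V/S - 13*1/29 = V/S - 13/29 = -13/29 + V/S)
n(1/(37 - 13), -58)*r(1, -1*3) = (-13/29 - 58/(1/(37 - 13)))/(1 - 1*3) = (-13/29 - 58/(1/24))/(1 - 3) = (-13/29 - 58/1/24)/(-2) = (-13/29 - 58*24)*(-½) = (-13/29 - 1392)*(-½) = -40381/29*(-½) = 40381/58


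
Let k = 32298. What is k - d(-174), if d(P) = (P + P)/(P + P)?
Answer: 32297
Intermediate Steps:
d(P) = 1 (d(P) = (2*P)/((2*P)) = (2*P)*(1/(2*P)) = 1)
k - d(-174) = 32298 - 1*1 = 32298 - 1 = 32297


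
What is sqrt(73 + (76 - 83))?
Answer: sqrt(66) ≈ 8.1240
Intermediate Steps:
sqrt(73 + (76 - 83)) = sqrt(73 - 7) = sqrt(66)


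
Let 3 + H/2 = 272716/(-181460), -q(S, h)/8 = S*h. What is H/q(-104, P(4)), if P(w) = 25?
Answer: -102137/235898000 ≈ -0.00043297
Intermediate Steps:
q(S, h) = -8*S*h
H = -408548/45365 (H = -6 + 2*(272716/(-181460)) = -6 + 2*(272716*(-1/181460)) = -6 + 2*(-68179/45365) = -6 - 136358/45365 = -408548/45365 ≈ -9.0058)
H/q(-104, P(4)) = -408548/(45365*((-8*(-104)*25))) = -408548/45365/20800 = -408548/45365*1/20800 = -102137/235898000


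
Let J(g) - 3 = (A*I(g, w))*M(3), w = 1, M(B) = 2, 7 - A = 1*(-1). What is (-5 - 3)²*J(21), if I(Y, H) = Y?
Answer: 21696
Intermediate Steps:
A = 8 (A = 7 - (-1) = 7 - 1*(-1) = 7 + 1 = 8)
J(g) = 3 + 16*g (J(g) = 3 + (8*g)*2 = 3 + 16*g)
(-5 - 3)²*J(21) = (-5 - 3)²*(3 + 16*21) = (-8)²*(3 + 336) = 64*339 = 21696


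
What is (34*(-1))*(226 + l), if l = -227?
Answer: 34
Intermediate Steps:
(34*(-1))*(226 + l) = (34*(-1))*(226 - 227) = -34*(-1) = 34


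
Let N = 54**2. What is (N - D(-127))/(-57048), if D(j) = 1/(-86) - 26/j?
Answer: -10615481/207692752 ≈ -0.051111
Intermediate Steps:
N = 2916
D(j) = -1/86 - 26/j (D(j) = 1*(-1/86) - 26/j = -1/86 - 26/j)
(N - D(-127))/(-57048) = (2916 - (-2236 - 1*(-127))/(86*(-127)))/(-57048) = (2916 - (-1)*(-2236 + 127)/(86*127))*(-1/57048) = (2916 - (-1)*(-2109)/(86*127))*(-1/57048) = (2916 - 1*2109/10922)*(-1/57048) = (2916 - 2109/10922)*(-1/57048) = (31846443/10922)*(-1/57048) = -10615481/207692752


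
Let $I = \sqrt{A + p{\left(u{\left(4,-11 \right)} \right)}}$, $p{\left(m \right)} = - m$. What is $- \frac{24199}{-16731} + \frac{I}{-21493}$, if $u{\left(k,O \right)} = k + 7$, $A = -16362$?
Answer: $\frac{24199}{16731} - \frac{i \sqrt{16373}}{21493} \approx 1.4464 - 0.0059534 i$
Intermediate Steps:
$u{\left(k,O \right)} = 7 + k$
$I = i \sqrt{16373}$ ($I = \sqrt{-16362 - \left(7 + 4\right)} = \sqrt{-16362 - 11} = \sqrt{-16373} = i \sqrt{16373} \approx 127.96 i$)
$- \frac{24199}{-16731} + \frac{I}{-21493} = - \frac{24199}{-16731} + \frac{i \sqrt{16373}}{-21493} = \left(-24199\right) \left(- \frac{1}{16731}\right) + i \sqrt{16373} \left(- \frac{1}{21493}\right) = \frac{24199}{16731} - \frac{i \sqrt{16373}}{21493}$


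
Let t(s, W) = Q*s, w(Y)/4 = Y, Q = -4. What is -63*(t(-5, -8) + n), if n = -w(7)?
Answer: 504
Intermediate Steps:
w(Y) = 4*Y
t(s, W) = -4*s
n = -28 (n = -4*7 = -1*28 = -28)
-63*(t(-5, -8) + n) = -63*(-4*(-5) - 28) = -63*(20 - 28) = -63*(-8) = 504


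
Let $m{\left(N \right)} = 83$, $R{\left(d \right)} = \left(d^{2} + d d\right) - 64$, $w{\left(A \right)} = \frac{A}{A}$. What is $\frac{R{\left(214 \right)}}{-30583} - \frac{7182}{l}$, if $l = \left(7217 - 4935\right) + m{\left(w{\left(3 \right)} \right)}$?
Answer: $- \frac{25653578}{4254635} \approx -6.0296$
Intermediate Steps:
$w{\left(A \right)} = 1$
$R{\left(d \right)} = -64 + 2 d^{2}$ ($R{\left(d \right)} = \left(d^{2} + d^{2}\right) - 64 = 2 d^{2} - 64 = -64 + 2 d^{2}$)
$l = 2365$ ($l = \left(7217 - 4935\right) + 83 = 2282 + 83 = 2365$)
$\frac{R{\left(214 \right)}}{-30583} - \frac{7182}{l} = \frac{-64 + 2 \cdot 214^{2}}{-30583} - \frac{7182}{2365} = \left(-64 + 2 \cdot 45796\right) \left(- \frac{1}{30583}\right) - \frac{7182}{2365} = \left(-64 + 91592\right) \left(- \frac{1}{30583}\right) - \frac{7182}{2365} = 91528 \left(- \frac{1}{30583}\right) - \frac{7182}{2365} = - \frac{5384}{1799} - \frac{7182}{2365} = - \frac{25653578}{4254635}$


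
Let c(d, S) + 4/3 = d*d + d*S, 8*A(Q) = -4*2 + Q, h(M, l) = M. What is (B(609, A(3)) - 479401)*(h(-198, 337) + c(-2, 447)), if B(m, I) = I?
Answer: 3133369021/6 ≈ 5.2223e+8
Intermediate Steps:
A(Q) = -1 + Q/8 (A(Q) = (-4*2 + Q)/8 = (-8 + Q)/8 = -1 + Q/8)
c(d, S) = -4/3 + d² + S*d (c(d, S) = -4/3 + (d*d + d*S) = -4/3 + (d² + S*d) = -4/3 + d² + S*d)
(B(609, A(3)) - 479401)*(h(-198, 337) + c(-2, 447)) = ((-1 + (⅛)*3) - 479401)*(-198 + (-4/3 + (-2)² + 447*(-2))) = ((-1 + 3/8) - 479401)*(-198 + (-4/3 + 4 - 894)) = (-5/8 - 479401)*(-198 - 2674/3) = -3835213/8*(-3268/3) = 3133369021/6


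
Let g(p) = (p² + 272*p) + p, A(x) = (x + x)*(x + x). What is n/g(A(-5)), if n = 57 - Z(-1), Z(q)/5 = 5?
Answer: 8/9325 ≈ 0.00085791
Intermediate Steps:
Z(q) = 25 (Z(q) = 5*5 = 25)
A(x) = 4*x² (A(x) = (2*x)*(2*x) = 4*x²)
g(p) = p² + 273*p
n = 32 (n = 57 - 1*25 = 57 - 25 = 32)
n/g(A(-5)) = 32/(((4*(-5)²)*(273 + 4*(-5)²))) = 32/(((4*25)*(273 + 4*25))) = 32/((100*(273 + 100))) = 32/((100*373)) = 32/37300 = 32*(1/37300) = 8/9325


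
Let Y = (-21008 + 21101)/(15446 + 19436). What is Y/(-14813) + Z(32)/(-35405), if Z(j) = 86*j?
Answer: -1421981138297/18294013671730 ≈ -0.077729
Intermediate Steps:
Y = 93/34882 ≈ 0.0026661
Y/(-14813) + Z(32)/(-35405) = (93/34882)/(-14813) + (86*32)/(-35405) = (93/34882)*(-1/14813) + 2752*(-1/35405) = -93/516707066 - 2752/35405 = -1421981138297/18294013671730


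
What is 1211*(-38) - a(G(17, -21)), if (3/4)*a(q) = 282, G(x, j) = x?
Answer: -46394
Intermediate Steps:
a(q) = 376 (a(q) = (4/3)*282 = 376)
1211*(-38) - a(G(17, -21)) = 1211*(-38) - 1*376 = -46018 - 376 = -46394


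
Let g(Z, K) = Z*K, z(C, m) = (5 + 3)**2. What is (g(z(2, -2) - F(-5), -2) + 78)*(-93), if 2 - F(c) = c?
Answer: 3348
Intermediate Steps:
F(c) = 2 - c
z(C, m) = 64 (z(C, m) = 8**2 = 64)
g(Z, K) = K*Z
(g(z(2, -2) - F(-5), -2) + 78)*(-93) = (-2*(64 - (2 - 1*(-5))) + 78)*(-93) = (-2*(64 - (2 + 5)) + 78)*(-93) = (-2*(64 - 1*7) + 78)*(-93) = (-2*(64 - 7) + 78)*(-93) = (-2*57 + 78)*(-93) = (-114 + 78)*(-93) = -36*(-93) = 3348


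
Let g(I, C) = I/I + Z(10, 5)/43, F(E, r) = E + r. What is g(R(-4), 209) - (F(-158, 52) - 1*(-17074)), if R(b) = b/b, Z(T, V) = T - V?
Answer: -729576/43 ≈ -16967.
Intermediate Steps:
R(b) = 1
g(I, C) = 48/43 (g(I, C) = I/I + (10 - 1*5)/43 = 1 + (10 - 5)*(1/43) = 1 + 5*(1/43) = 1 + 5/43 = 48/43)
g(R(-4), 209) - (F(-158, 52) - 1*(-17074)) = 48/43 - ((-158 + 52) - 1*(-17074)) = 48/43 - (-106 + 17074) = 48/43 - 1*16968 = 48/43 - 16968 = -729576/43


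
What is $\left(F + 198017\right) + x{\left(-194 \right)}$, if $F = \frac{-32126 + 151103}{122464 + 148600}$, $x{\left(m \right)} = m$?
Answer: $\frac{53622812649}{271064} \approx 1.9782 \cdot 10^{5}$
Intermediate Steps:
$F = \frac{118977}{271064} \approx 0.43893$
$\left(F + 198017\right) + x{\left(-194 \right)} = \left(\frac{118977}{271064} + 198017\right) - 194 = \frac{53675399065}{271064} - 194 = \frac{53622812649}{271064}$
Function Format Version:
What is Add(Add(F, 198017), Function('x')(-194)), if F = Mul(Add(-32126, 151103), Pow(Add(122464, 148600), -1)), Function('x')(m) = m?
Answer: Rational(53622812649, 271064) ≈ 1.9782e+5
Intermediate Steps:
F = Rational(118977, 271064) (F = Mul(118977, Pow(271064, -1)) = Mul(118977, Rational(1, 271064)) = Rational(118977, 271064) ≈ 0.43893)
Add(Add(F, 198017), Function('x')(-194)) = Add(Add(Rational(118977, 271064), 198017), -194) = Add(Rational(53675399065, 271064), -194) = Rational(53622812649, 271064)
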